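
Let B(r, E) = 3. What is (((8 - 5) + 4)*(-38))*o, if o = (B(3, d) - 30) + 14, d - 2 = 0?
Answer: 3458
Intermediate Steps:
d = 2 (d = 2 + 0 = 2)
o = -13 (o = (3 - 30) + 14 = -27 + 14 = -13)
(((8 - 5) + 4)*(-38))*o = (((8 - 5) + 4)*(-38))*(-13) = ((3 + 4)*(-38))*(-13) = (7*(-38))*(-13) = -266*(-13) = 3458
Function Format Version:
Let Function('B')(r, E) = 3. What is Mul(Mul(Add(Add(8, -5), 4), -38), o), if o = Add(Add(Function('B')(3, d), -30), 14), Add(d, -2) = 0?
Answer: 3458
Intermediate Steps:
d = 2 (d = Add(2, 0) = 2)
o = -13 (o = Add(Add(3, -30), 14) = Add(-27, 14) = -13)
Mul(Mul(Add(Add(8, -5), 4), -38), o) = Mul(Mul(Add(Add(8, -5), 4), -38), -13) = Mul(Mul(Add(3, 4), -38), -13) = Mul(Mul(7, -38), -13) = Mul(-266, -13) = 3458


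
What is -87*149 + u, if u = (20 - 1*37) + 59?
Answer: -12921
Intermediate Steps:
u = 42 (u = (20 - 37) + 59 = -17 + 59 = 42)
-87*149 + u = -87*149 + 42 = -12963 + 42 = -12921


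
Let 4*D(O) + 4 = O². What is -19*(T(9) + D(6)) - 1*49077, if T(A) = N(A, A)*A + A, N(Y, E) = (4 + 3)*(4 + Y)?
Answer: -64961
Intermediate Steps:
N(Y, E) = 28 + 7*Y (N(Y, E) = 7*(4 + Y) = 28 + 7*Y)
D(O) = -1 + O²/4
T(A) = A + A*(28 + 7*A) (T(A) = (28 + 7*A)*A + A = A*(28 + 7*A) + A = A + A*(28 + 7*A))
-19*(T(9) + D(6)) - 1*49077 = -19*(9*(29 + 7*9) + (-1 + (¼)*6²)) - 1*49077 = -19*(9*(29 + 63) + (-1 + (¼)*36)) - 49077 = -19*(9*92 + (-1 + 9)) - 49077 = -19*(828 + 8) - 49077 = -19*836 - 49077 = -15884 - 49077 = -64961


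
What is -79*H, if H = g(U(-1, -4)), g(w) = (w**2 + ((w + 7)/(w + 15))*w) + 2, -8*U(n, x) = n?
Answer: -1269135/7744 ≈ -163.89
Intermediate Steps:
U(n, x) = -n/8
g(w) = 2 + w**2 + w*(7 + w)/(15 + w) (g(w) = (w**2 + ((7 + w)/(15 + w))*w) + 2 = (w**2 + w*(7 + w)/(15 + w)) + 2 = 2 + w**2 + w*(7 + w)/(15 + w))
H = 16065/7744 (H = (30 + (-1/8*(-1))**3 + 9*(-1/8*(-1)) + 16*(-1/8*(-1))**2)/(15 - 1/8*(-1)) = (30 + (1/8)**3 + 9*(1/8) + 16*(1/8)**2)/(15 + 1/8) = (30 + 1/512 + 9/8 + 16*(1/64))/(121/8) = 8*(30 + 1/512 + 9/8 + 1/4)/121 = (8/121)*(16065/512) = 16065/7744 ≈ 2.0745)
-79*H = -79*16065/7744 = -1269135/7744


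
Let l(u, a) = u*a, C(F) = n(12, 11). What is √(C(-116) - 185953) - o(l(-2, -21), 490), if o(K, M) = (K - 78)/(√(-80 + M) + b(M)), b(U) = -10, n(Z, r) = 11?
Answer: 36/31 + 18*√410/155 + I*√185942 ≈ 3.5127 + 431.21*I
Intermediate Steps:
C(F) = 11
l(u, a) = a*u
o(K, M) = (-78 + K)/(-10 + √(-80 + M)) (o(K, M) = (K - 78)/(√(-80 + M) - 10) = (-78 + K)/(-10 + √(-80 + M)))
√(C(-116) - 185953) - o(l(-2, -21), 490) = √(11 - 185953) - (-78 - 21*(-2))/(-10 + √(-80 + 490)) = √(-185942) - (-78 + 42)/(-10 + √410) = I*√185942 - (-36)/(-10 + √410) = I*√185942 + 36/(-10 + √410) = 36/(-10 + √410) + I*√185942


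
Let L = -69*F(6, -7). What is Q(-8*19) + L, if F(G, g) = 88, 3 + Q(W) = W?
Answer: -6227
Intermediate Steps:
Q(W) = -3 + W
L = -6072 (L = -69*88 = -6072)
Q(-8*19) + L = (-3 - 8*19) - 6072 = (-3 - 152) - 6072 = -155 - 6072 = -6227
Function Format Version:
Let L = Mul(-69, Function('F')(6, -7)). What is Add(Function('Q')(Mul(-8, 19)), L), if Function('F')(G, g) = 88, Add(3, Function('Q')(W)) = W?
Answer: -6227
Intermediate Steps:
Function('Q')(W) = Add(-3, W)
L = -6072 (L = Mul(-69, 88) = -6072)
Add(Function('Q')(Mul(-8, 19)), L) = Add(Add(-3, Mul(-8, 19)), -6072) = Add(Add(-3, -152), -6072) = Add(-155, -6072) = -6227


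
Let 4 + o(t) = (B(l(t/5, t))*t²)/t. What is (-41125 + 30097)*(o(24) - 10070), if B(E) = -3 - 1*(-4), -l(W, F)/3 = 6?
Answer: 110831400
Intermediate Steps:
l(W, F) = -18 (l(W, F) = -3*6 = -18)
B(E) = 1 (B(E) = -3 + 4 = 1)
o(t) = -4 + t (o(t) = -4 + (1*t²)/t = -4 + t²/t = -4 + t)
(-41125 + 30097)*(o(24) - 10070) = (-41125 + 30097)*((-4 + 24) - 10070) = -11028*(20 - 10070) = -11028*(-10050) = 110831400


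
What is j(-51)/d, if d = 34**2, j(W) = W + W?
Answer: -3/34 ≈ -0.088235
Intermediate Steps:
j(W) = 2*W
d = 1156
j(-51)/d = (2*(-51))/1156 = -102*1/1156 = -3/34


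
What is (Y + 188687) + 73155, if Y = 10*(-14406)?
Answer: 117782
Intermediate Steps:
Y = -144060
(Y + 188687) + 73155 = (-144060 + 188687) + 73155 = 44627 + 73155 = 117782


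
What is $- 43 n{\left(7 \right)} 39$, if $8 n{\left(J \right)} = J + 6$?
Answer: $- \frac{21801}{8} \approx -2725.1$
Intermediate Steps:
$n{\left(J \right)} = \frac{3}{4} + \frac{J}{8}$ ($n{\left(J \right)} = \frac{J + 6}{8} = \frac{6 + J}{8} = \frac{3}{4} + \frac{J}{8}$)
$- 43 n{\left(7 \right)} 39 = - 43 \left(\frac{3}{4} + \frac{1}{8} \cdot 7\right) 39 = - 43 \left(\frac{3}{4} + \frac{7}{8}\right) 39 = \left(-43\right) \frac{13}{8} \cdot 39 = \left(- \frac{559}{8}\right) 39 = - \frac{21801}{8}$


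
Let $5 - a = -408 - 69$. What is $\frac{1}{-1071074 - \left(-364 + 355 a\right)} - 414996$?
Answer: $- \frac{515350332721}{1241820} \approx -4.15 \cdot 10^{5}$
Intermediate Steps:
$a = 482$ ($a = 5 - \left(-408 - 69\right) = 5 - -477 = 5 + 477 = 482$)
$\frac{1}{-1071074 - \left(-364 + 355 a\right)} - 414996 = \frac{1}{-1071074 + \left(364 - 171110\right)} - 414996 = \frac{1}{-1071074 - 170746} - 414996 = \frac{1}{-1241820} - 414996 = - \frac{1}{1241820} - 414996 = - \frac{515350332721}{1241820}$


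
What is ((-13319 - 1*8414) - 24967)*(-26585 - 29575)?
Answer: 2622672000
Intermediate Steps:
((-13319 - 1*8414) - 24967)*(-26585 - 29575) = ((-13319 - 8414) - 24967)*(-56160) = (-21733 - 24967)*(-56160) = -46700*(-56160) = 2622672000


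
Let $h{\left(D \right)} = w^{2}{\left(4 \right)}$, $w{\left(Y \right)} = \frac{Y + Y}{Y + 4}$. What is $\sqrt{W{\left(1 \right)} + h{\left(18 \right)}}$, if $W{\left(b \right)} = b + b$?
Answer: $\sqrt{3} \approx 1.732$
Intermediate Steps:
$W{\left(b \right)} = 2 b$
$w{\left(Y \right)} = \frac{2 Y}{4 + Y}$
$h{\left(D \right)} = 1$ ($h{\left(D \right)} = \left(2 \cdot 4 \frac{1}{4 + 4}\right)^{2} = \left(2 \cdot 4 \cdot \frac{1}{8}\right)^{2} = 1^{2} = 1$)
$\sqrt{W{\left(1 \right)} + h{\left(18 \right)}} = \sqrt{2 \cdot 1 + 1} = \sqrt{2 + 1} = \sqrt{3}$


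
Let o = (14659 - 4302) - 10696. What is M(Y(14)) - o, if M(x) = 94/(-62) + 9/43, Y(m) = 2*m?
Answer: 450145/1333 ≈ 337.69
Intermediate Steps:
o = -339 (o = 10357 - 10696 = -339)
M(x) = -1742/1333 (M(x) = 94*(-1/62) + 9*(1/43) = -47/31 + 9/43 = -1742/1333)
M(Y(14)) - o = -1742/1333 - 1*(-339) = -1742/1333 + 339 = 450145/1333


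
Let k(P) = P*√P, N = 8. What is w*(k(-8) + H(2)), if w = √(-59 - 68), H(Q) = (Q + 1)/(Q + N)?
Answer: 16*√254 + 3*I*√127/10 ≈ 255.0 + 3.3808*I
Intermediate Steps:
H(Q) = (1 + Q)/(8 + Q) (H(Q) = (Q + 1)/(Q + 8) = (1 + Q)/(8 + Q))
w = I*√127 (w = √(-127) = I*√127 ≈ 11.269*I)
k(P) = P^(3/2)
w*(k(-8) + H(2)) = (I*√127)*((-8)^(3/2) + (1 + 2)/(8 + 2)) = (I*√127)*(-16*I*√2 + 3/10) = (I*√127)*(3/10 - 16*I*√2) = I*√127*(3/10 - 16*I*√2)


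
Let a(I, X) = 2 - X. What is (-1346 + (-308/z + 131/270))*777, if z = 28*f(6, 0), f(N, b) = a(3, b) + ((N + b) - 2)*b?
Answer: -47238233/45 ≈ -1.0497e+6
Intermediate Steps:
f(N, b) = 2 - b + b*(-2 + N + b) (f(N, b) = (2 - b) + ((N + b) - 2)*b = (2 - b) + (-2 + N + b)*b = (2 - b) + b*(-2 + N + b) = 2 - b + b*(-2 + N + b))
z = 56 (z = 28*(2 + 0**2 - 3*0 + 6*0) = 28*(2 + 0 + 0 + 0) = 28*2 = 56)
(-1346 + (-308/z + 131/270))*777 = (-1346 + (-308/56 + 131/270))*777 = (-1346 + (-308*1/56 + 131*(1/270)))*777 = (-1346 + (-11/2 + 131/270))*777 = (-1346 - 677/135)*777 = -182387/135*777 = -47238233/45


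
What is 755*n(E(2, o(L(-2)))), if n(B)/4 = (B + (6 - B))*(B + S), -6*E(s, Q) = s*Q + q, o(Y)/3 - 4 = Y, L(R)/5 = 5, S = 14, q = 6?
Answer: -289920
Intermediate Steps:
L(R) = 25 (L(R) = 5*5 = 25)
o(Y) = 12 + 3*Y
E(s, Q) = -1 - Q*s/6 (E(s, Q) = -(s*Q + 6)/6 = -(Q*s + 6)/6 = -(6 + Q*s)/6 = -1 - Q*s/6)
n(B) = 336 + 24*B (n(B) = 4*((B + (6 - B))*(B + 14)) = 4*(6*(14 + B)) = 4*(84 + 6*B) = 336 + 24*B)
755*n(E(2, o(L(-2)))) = 755*(336 + 24*(-1 - 1/6*(12 + 3*25)*2)) = 755*(336 + 24*(-1 - 1/6*(12 + 75)*2)) = 755*(336 + 24*(-1 - 1/6*87*2)) = 755*(336 + 24*(-1 - 29)) = 755*(336 + 24*(-30)) = 755*(336 - 720) = 755*(-384) = -289920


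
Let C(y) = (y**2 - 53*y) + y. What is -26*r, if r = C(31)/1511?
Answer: 16926/1511 ≈ 11.202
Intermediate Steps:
C(y) = y**2 - 52*y
r = -651/1511 (r = (31*(-52 + 31))/1511 = (31*(-21))*(1/1511) = -651*1/1511 = -651/1511 ≈ -0.43084)
-26*r = -26*(-651/1511) = 16926/1511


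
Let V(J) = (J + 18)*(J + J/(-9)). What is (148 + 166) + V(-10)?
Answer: 2186/9 ≈ 242.89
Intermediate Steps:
V(J) = 8*J*(18 + J)/9 (V(J) = (18 + J)*(J + J*(-⅑)) = (18 + J)*(J - J/9) = (18 + J)*(8*J/9) = 8*J*(18 + J)/9)
(148 + 166) + V(-10) = (148 + 166) + (8/9)*(-10)*(18 - 10) = 314 + (8/9)*(-10)*8 = 314 - 640/9 = 2186/9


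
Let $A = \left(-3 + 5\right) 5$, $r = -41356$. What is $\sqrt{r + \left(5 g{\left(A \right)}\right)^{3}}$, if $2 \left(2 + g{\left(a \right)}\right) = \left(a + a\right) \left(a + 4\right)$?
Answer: $2 \sqrt{82116911} \approx 18124.0$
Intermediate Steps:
$A = 10$ ($A = 2 \cdot 5 = 10$)
$g{\left(a \right)} = -2 + a \left(4 + a\right)$ ($g{\left(a \right)} = -2 + \frac{\left(a + a\right) \left(a + 4\right)}{2} = -2 + \frac{2 a \left(4 + a\right)}{2} = -2 + a \left(4 + a\right)$)
$\sqrt{r + \left(5 g{\left(A \right)}\right)^{3}} = \sqrt{-41356 + \left(5 \left(-2 + 10^{2} + 4 \cdot 10\right)\right)^{3}} = \sqrt{-41356 + \left(5 \left(-2 + 100 + 40\right)\right)^{3}} = \sqrt{-41356 + \left(5 \cdot 138\right)^{3}} = \sqrt{-41356 + 690^{3}} = \sqrt{-41356 + 328509000} = \sqrt{328467644} = 2 \sqrt{82116911}$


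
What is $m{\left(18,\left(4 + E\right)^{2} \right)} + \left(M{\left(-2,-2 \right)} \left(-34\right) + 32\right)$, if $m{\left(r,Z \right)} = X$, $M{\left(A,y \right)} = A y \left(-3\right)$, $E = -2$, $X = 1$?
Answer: $441$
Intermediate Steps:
$M{\left(A,y \right)} = - 3 A y$
$m{\left(r,Z \right)} = 1$
$m{\left(18,\left(4 + E\right)^{2} \right)} + \left(M{\left(-2,-2 \right)} \left(-34\right) + 32\right) = 1 + \left(\left(-3\right) \left(-2\right) \left(-2\right) \left(-34\right) + 32\right) = 1 + \left(\left(-12\right) \left(-34\right) + 32\right) = 1 + \left(408 + 32\right) = 1 + 440 = 441$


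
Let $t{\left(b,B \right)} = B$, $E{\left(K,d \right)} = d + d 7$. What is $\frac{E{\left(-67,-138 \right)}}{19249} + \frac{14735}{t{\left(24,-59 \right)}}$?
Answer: $- \frac{283699151}{1135691} \approx -249.8$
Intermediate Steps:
$E{\left(K,d \right)} = 8 d$ ($E{\left(K,d \right)} = d + 7 d = 8 d$)
$\frac{E{\left(-67,-138 \right)}}{19249} + \frac{14735}{t{\left(24,-59 \right)}} = \frac{8 \left(-138\right)}{19249} + \frac{14735}{-59} = \left(-1104\right) \frac{1}{19249} + 14735 \left(- \frac{1}{59}\right) = - \frac{1104}{19249} - \frac{14735}{59} = - \frac{283699151}{1135691}$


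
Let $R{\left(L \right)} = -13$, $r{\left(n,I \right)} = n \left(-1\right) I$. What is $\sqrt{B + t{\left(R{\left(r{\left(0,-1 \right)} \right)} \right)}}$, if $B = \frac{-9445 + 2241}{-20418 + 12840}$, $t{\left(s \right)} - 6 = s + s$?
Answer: $\frac{i \sqrt{30386938}}{1263} \approx 4.3646 i$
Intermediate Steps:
$r{\left(n,I \right)} = - I n$ ($r{\left(n,I \right)} = - n I = - I n$)
$t{\left(s \right)} = 6 + 2 s$ ($t{\left(s \right)} = 6 + \left(s + s\right) = 6 + 2 s$)
$B = \frac{3602}{3789}$ ($B = - \frac{7204}{-7578} = \left(-7204\right) \left(- \frac{1}{7578}\right) = \frac{3602}{3789} \approx 0.95065$)
$\sqrt{B + t{\left(R{\left(r{\left(0,-1 \right)} \right)} \right)}} = \sqrt{\frac{3602}{3789} + \left(6 + 2 \left(-13\right)\right)} = \sqrt{\frac{3602}{3789} + \left(6 - 26\right)} = \sqrt{\frac{3602}{3789} - 20} = \sqrt{- \frac{72178}{3789}} = \frac{i \sqrt{30386938}}{1263}$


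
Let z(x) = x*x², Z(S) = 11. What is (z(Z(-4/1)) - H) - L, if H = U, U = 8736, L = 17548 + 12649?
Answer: -37602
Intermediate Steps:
z(x) = x³
L = 30197
H = 8736
(z(Z(-4/1)) - H) - L = (11³ - 1*8736) - 1*30197 = (1331 - 8736) - 30197 = -7405 - 30197 = -37602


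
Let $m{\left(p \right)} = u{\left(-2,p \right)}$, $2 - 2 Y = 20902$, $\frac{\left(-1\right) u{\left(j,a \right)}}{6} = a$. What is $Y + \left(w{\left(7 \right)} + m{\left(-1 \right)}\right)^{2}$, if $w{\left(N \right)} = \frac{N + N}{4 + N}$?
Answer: $- \frac{1258050}{121} \approx -10397.0$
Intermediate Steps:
$u{\left(j,a \right)} = - 6 a$
$Y = -10450$ ($Y = 1 - 10451 = -10450$)
$m{\left(p \right)} = - 6 p$
$w{\left(N \right)} = \frac{2 N}{4 + N}$
$Y + \left(w{\left(7 \right)} + m{\left(-1 \right)}\right)^{2} = -10450 + \left(2 \cdot 7 \frac{1}{4 + 7} - -6\right)^{2} = -10450 + \left(2 \cdot 7 \cdot \frac{1}{11} + 6\right)^{2} = -10450 + \left(\frac{14}{11} + 6\right)^{2} = -10450 + \left(\frac{80}{11}\right)^{2} = -10450 + \frac{6400}{121} = - \frac{1258050}{121}$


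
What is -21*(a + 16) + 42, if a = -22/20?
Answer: -2709/10 ≈ -270.90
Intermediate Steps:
a = -11/10 (a = -22*1/20 = -11/10 ≈ -1.1000)
-21*(a + 16) + 42 = -21*(-11/10 + 16) + 42 = -21*149/10 + 42 = -3129/10 + 42 = -2709/10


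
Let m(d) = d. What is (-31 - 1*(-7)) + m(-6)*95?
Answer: -594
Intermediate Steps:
(-31 - 1*(-7)) + m(-6)*95 = (-31 - 1*(-7)) - 6*95 = (-31 + 7) - 570 = -24 - 570 = -594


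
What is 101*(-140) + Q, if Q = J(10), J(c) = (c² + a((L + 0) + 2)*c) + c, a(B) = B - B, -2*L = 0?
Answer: -14030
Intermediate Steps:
L = 0 (L = -½*0 = 0)
a(B) = 0
J(c) = c + c² (J(c) = (c² + 0*c) + c = (c² + 0) + c = c² + c = c + c²)
Q = 110 (Q = 10*(1 + 10) = 10*11 = 110)
101*(-140) + Q = 101*(-140) + 110 = -14140 + 110 = -14030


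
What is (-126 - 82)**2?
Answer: 43264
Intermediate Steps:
(-126 - 82)**2 = (-208)**2 = 43264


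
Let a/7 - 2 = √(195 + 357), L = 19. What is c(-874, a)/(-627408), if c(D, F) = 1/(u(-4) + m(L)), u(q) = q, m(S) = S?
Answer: -1/9411120 ≈ -1.0626e-7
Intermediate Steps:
a = 14 + 14*√138 (a = 14 + 7*√(195 + 357) = 14 + 7*√552 = 14 + 7*(2*√138) = 14 + 14*√138 ≈ 178.46)
c(D, F) = 1/15 (c(D, F) = 1/(-4 + 19) = 1/15)
c(-874, a)/(-627408) = (1/15)/(-627408) = (1/15)*(-1/627408) = -1/9411120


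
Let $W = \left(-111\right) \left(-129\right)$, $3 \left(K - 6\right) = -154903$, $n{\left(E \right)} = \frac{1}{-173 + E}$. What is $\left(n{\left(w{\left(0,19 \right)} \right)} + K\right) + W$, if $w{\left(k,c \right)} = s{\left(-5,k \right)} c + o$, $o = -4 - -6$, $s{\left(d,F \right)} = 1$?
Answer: $- \frac{17013059}{456} \approx -37309.0$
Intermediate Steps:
$o = 2$ ($o = -4 + 6 = 2$)
$w{\left(k,c \right)} = 2 + c$ ($w{\left(k,c \right)} = 1 c + 2 = c + 2 = 2 + c$)
$K = - \frac{154885}{3}$ ($K = 6 + \frac{1}{3} \left(-154903\right) = 6 - \frac{154903}{3} = - \frac{154885}{3} \approx -51628.0$)
$W = 14319$
$\left(n{\left(w{\left(0,19 \right)} \right)} + K\right) + W = \left(\frac{1}{-173 + \left(2 + 19\right)} - \frac{154885}{3}\right) + 14319 = \left(\frac{1}{-173 + 21} - \frac{154885}{3}\right) + 14319 = \left(\frac{1}{-152} - \frac{154885}{3}\right) + 14319 = \left(- \frac{1}{152} - \frac{154885}{3}\right) + 14319 = - \frac{23542523}{456} + 14319 = - \frac{17013059}{456}$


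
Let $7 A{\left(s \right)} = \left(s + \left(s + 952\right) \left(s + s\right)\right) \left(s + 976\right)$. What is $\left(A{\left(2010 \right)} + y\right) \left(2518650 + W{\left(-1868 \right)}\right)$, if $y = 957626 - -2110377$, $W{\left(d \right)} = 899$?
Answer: $\frac{89651843526989029}{7} \approx 1.2807 \cdot 10^{16}$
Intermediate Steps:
$A{\left(s \right)} = \frac{\left(976 + s\right) \left(s + 2 s \left(952 + s\right)\right)}{7}$ ($A{\left(s \right)} = \frac{\left(s + \left(s + 952\right) \left(s + s\right)\right) \left(s + 976\right)}{7} = \frac{\left(s + \left(952 + s\right) 2 s\right) \left(976 + s\right)}{7} = \frac{\left(s + 2 s \left(952 + s\right)\right) \left(976 + s\right)}{7} = \frac{\left(976 + s\right) \left(s + 2 s \left(952 + s\right)\right)}{7}$)
$y = 3068003$ ($y = 957626 + 2110377 = 3068003$)
$\left(A{\left(2010 \right)} + y\right) \left(2518650 + W{\left(-1868 \right)}\right) = \left(\frac{1}{7} \cdot 2010 \left(1859280 + 2 \cdot 2010^{2} + 3857 \cdot 2010\right) + 3068003\right) \left(2518650 + 899\right) = \left(\frac{1}{7} \cdot 2010 \left(1859280 + 2 \cdot 4040100 + 7752570\right) + 3068003\right) 2519549 = \left(\frac{1}{7} \cdot 2010 \left(1859280 + 8080200 + 7752570\right) + 3068003\right) 2519549 = \left(\frac{1}{7} \cdot 2010 \cdot 17692050 + 3068003\right) 2519549 = \left(\frac{35561020500}{7} + 3068003\right) 2519549 = \frac{35582496521}{7} \cdot 2519549 = \frac{89651843526989029}{7}$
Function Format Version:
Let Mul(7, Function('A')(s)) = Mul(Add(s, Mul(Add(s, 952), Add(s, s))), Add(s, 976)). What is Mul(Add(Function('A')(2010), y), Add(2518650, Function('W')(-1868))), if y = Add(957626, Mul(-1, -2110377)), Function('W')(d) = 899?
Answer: Rational(89651843526989029, 7) ≈ 1.2807e+16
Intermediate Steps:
Function('A')(s) = Mul(Rational(1, 7), Add(976, s), Add(s, Mul(2, s, Add(952, s)))) (Function('A')(s) = Mul(Rational(1, 7), Mul(Add(s, Mul(Add(s, 952), Add(s, s))), Add(s, 976))) = Mul(Rational(1, 7), Mul(Add(s, Mul(Add(952, s), Mul(2, s))), Add(976, s))) = Mul(Rational(1, 7), Mul(Add(s, Mul(2, s, Add(952, s))), Add(976, s))) = Mul(Rational(1, 7), Mul(Add(976, s), Add(s, Mul(2, s, Add(952, s))))) = Mul(Rational(1, 7), Add(976, s), Add(s, Mul(2, s, Add(952, s)))))
y = 3068003 (y = Add(957626, 2110377) = 3068003)
Mul(Add(Function('A')(2010), y), Add(2518650, Function('W')(-1868))) = Mul(Add(Mul(Rational(1, 7), 2010, Add(1859280, Mul(2, Pow(2010, 2)), Mul(3857, 2010))), 3068003), Add(2518650, 899)) = Mul(Add(Mul(Rational(1, 7), 2010, Add(1859280, Mul(2, 4040100), 7752570)), 3068003), 2519549) = Mul(Add(Mul(Rational(1, 7), 2010, Add(1859280, 8080200, 7752570)), 3068003), 2519549) = Mul(Add(Mul(Rational(1, 7), 2010, 17692050), 3068003), 2519549) = Mul(Add(Rational(35561020500, 7), 3068003), 2519549) = Mul(Rational(35582496521, 7), 2519549) = Rational(89651843526989029, 7)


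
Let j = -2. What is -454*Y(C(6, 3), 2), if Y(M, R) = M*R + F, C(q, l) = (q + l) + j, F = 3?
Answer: -7718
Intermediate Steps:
C(q, l) = -2 + l + q (C(q, l) = (q + l) - 2 = (l + q) - 2 = -2 + l + q)
Y(M, R) = 3 + M*R (Y(M, R) = M*R + 3 = 3 + M*R)
-454*Y(C(6, 3), 2) = -454*(3 + (-2 + 3 + 6)*2) = -454*(3 + 7*2) = -454*(3 + 14) = -454*17 = -7718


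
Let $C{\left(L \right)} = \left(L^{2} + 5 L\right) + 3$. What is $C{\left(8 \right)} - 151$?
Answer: $-44$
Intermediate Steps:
$C{\left(L \right)} = 3 + L^{2} + 5 L$
$C{\left(8 \right)} - 151 = \left(3 + 8^{2} + 5 \cdot 8\right) - 151 = \left(3 + 64 + 40\right) - 151 = 107 - 151 = -44$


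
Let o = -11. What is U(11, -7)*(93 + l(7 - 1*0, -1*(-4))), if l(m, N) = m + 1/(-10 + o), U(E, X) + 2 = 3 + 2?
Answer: 2099/7 ≈ 299.86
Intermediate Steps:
U(E, X) = 3 (U(E, X) = -2 + (3 + 2) = -2 + 5 = 3)
l(m, N) = -1/21 + m (l(m, N) = m + 1/(-10 - 11) = m + 1/(-21) = m - 1/21 = -1/21 + m)
U(11, -7)*(93 + l(7 - 1*0, -1*(-4))) = 3*(93 + (-1/21 + (7 - 1*0))) = 3*(93 + (-1/21 + (7 + 0))) = 3*(93 + (-1/21 + 7)) = 3*(93 + 146/21) = 3*(2099/21) = 2099/7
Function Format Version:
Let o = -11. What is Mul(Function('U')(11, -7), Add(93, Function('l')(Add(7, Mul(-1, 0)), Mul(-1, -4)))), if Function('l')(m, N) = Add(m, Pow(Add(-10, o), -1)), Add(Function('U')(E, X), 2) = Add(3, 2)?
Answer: Rational(2099, 7) ≈ 299.86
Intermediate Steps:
Function('U')(E, X) = 3 (Function('U')(E, X) = Add(-2, Add(3, 2)) = Add(-2, 5) = 3)
Function('l')(m, N) = Add(Rational(-1, 21), m) (Function('l')(m, N) = Add(m, Pow(Add(-10, -11), -1)) = Add(m, Pow(-21, -1)) = Add(m, Rational(-1, 21)) = Add(Rational(-1, 21), m))
Mul(Function('U')(11, -7), Add(93, Function('l')(Add(7, Mul(-1, 0)), Mul(-1, -4)))) = Mul(3, Add(93, Add(Rational(-1, 21), Add(7, Mul(-1, 0))))) = Mul(3, Add(93, Add(Rational(-1, 21), Add(7, 0)))) = Mul(3, Add(93, Add(Rational(-1, 21), 7))) = Mul(3, Add(93, Rational(146, 21))) = Mul(3, Rational(2099, 21)) = Rational(2099, 7)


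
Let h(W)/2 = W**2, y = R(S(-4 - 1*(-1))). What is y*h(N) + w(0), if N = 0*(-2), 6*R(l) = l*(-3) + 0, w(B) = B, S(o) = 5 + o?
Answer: 0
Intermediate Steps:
R(l) = -l/2 (R(l) = (l*(-3) + 0)/6 = (-3*l + 0)/6 = (-3*l)/6 = -l/2)
N = 0
y = -1 (y = -(5 + (-4 - 1*(-1)))/2 = -(5 + (-4 + 1))/2 = -(5 - 3)/2 = -1/2*2 = -1)
h(W) = 2*W**2
y*h(N) + w(0) = -2*0**2 + 0 = -2*0 + 0 = -1*0 + 0 = 0 + 0 = 0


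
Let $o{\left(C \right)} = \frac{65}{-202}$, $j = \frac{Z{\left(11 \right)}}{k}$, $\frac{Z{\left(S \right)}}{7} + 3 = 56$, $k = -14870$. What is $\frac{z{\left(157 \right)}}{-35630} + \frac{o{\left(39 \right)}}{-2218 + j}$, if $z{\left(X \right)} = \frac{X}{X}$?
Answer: $\frac{13887903119}{118690126217530} \approx 0.00011701$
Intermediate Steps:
$Z{\left(S \right)} = 371$ ($Z{\left(S \right)} = -21 + 7 \cdot 56 = -21 + 392 = 371$)
$j = - \frac{371}{14870}$ ($j = \frac{371}{-14870} = 371 \left(- \frac{1}{14870}\right) = - \frac{371}{14870} \approx -0.02495$)
$o{\left(C \right)} = - \frac{65}{202}$ ($o{\left(C \right)} = 65 \left(- \frac{1}{202}\right) = - \frac{65}{202}$)
$z{\left(X \right)} = 1$
$\frac{z{\left(157 \right)}}{-35630} + \frac{o{\left(39 \right)}}{-2218 + j} = 1 \frac{1}{-35630} - \frac{65}{202 \left(-2218 - \frac{371}{14870}\right)} = 1 \left(- \frac{1}{35630}\right) - \frac{65}{202 \left(- \frac{32982031}{14870}\right)} = - \frac{1}{35630} - - \frac{483275}{3331185131} = - \frac{1}{35630} + \frac{483275}{3331185131} = \frac{13887903119}{118690126217530}$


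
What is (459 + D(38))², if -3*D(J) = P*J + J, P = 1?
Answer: 1692601/9 ≈ 1.8807e+5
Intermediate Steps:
D(J) = -2*J/3 (D(J) = -(1*J + J)/3 = -(J + J)/3 = -2*J/3)
(459 + D(38))² = (459 - ⅔*38)² = (459 - 76/3)² = (1301/3)² = 1692601/9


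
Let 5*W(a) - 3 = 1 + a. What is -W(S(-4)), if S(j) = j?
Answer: 0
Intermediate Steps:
W(a) = 4/5 + a/5 (W(a) = 3/5 + (1 + a)/5 = 3/5 + (1/5 + a/5) = 4/5 + a/5)
-W(S(-4)) = -(4/5 + (1/5)*(-4)) = -(4/5 - 4/5) = -1*0 = 0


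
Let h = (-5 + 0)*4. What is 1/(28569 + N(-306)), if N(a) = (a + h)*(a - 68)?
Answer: 1/150493 ≈ 6.6448e-6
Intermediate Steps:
h = -20 (h = -5*4 = -20)
N(a) = (-68 + a)*(-20 + a) (N(a) = (a - 20)*(a - 68) = (-20 + a)*(-68 + a) = (-68 + a)*(-20 + a))
1/(28569 + N(-306)) = 1/(28569 + (1360 + (-306)² - 88*(-306))) = 1/(28569 + (1360 + 93636 + 26928)) = 1/(28569 + 121924) = 1/150493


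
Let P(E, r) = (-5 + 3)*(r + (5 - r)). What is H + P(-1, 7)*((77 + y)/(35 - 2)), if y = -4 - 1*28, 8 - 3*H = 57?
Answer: -989/33 ≈ -29.970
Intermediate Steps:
H = -49/3 (H = 8/3 - ⅓*57 = 8/3 - 19 = -49/3 ≈ -16.333)
y = -32 (y = -4 - 28 = -32)
P(E, r) = -10 (P(E, r) = -2*5 = -10)
H + P(-1, 7)*((77 + y)/(35 - 2)) = -49/3 - 10*(77 - 32)/(35 - 2) = -49/3 - 450/33 = -49/3 - 10*15/11 = -49/3 - 150/11 = -989/33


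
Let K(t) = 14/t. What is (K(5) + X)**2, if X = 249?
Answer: 1585081/25 ≈ 63403.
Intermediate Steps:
(K(5) + X)**2 = (14/5 + 249)**2 = (1259/5)**2 = 1585081/25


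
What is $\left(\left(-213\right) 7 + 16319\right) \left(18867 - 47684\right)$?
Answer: $-427298476$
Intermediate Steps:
$\left(\left(-213\right) 7 + 16319\right) \left(18867 - 47684\right) = \left(-1491 + 16319\right) \left(-28817\right) = 14828 \left(-28817\right) = -427298476$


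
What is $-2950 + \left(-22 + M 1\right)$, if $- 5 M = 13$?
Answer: $- \frac{14873}{5} \approx -2974.6$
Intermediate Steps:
$M = - \frac{13}{5}$ ($M = \left(- \frac{1}{5}\right) 13 = - \frac{13}{5} \approx -2.6$)
$-2950 + \left(-22 + M 1\right) = -2950 - \frac{123}{5} = - \frac{14873}{5}$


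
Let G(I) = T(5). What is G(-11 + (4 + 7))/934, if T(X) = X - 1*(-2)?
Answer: 7/934 ≈ 0.0074946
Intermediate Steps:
T(X) = 2 + X (T(X) = X + 2 = 2 + X)
G(I) = 7 (G(I) = 2 + 5 = 7)
G(-11 + (4 + 7))/934 = 7/934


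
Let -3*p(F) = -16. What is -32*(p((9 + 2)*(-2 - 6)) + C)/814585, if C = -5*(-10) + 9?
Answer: -6176/2443755 ≈ -0.0025273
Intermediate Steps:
p(F) = 16/3 (p(F) = -1/3*(-16) = 16/3)
C = 59 (C = 50 + 9 = 59)
-32*(p((9 + 2)*(-2 - 6)) + C)/814585 = -32*(16/3 + 59)/814585 = -32*193/3*(1/814585) = -6176/3*1/814585 = -6176/2443755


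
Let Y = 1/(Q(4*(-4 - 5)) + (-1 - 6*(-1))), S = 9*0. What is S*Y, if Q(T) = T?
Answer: 0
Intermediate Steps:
S = 0
Y = -1/31 (Y = 1/(4*(-4 - 5) + (-1 - 6*(-1))) = 1/(4*(-9) + (-1 + 6)) = 1/(-36 + 5) = 1/(-31) = -1/31 ≈ -0.032258)
S*Y = 0*(-1/31) = 0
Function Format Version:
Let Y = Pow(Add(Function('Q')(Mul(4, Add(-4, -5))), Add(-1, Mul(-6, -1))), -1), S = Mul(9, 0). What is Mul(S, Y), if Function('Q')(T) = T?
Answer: 0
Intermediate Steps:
S = 0
Y = Rational(-1, 31) (Y = Pow(Add(Mul(4, Add(-4, -5)), Add(-1, Mul(-6, -1))), -1) = Pow(Add(Mul(4, -9), Add(-1, 6)), -1) = Pow(Add(-36, 5), -1) = Pow(-31, -1) = Rational(-1, 31) ≈ -0.032258)
Mul(S, Y) = Mul(0, Rational(-1, 31)) = 0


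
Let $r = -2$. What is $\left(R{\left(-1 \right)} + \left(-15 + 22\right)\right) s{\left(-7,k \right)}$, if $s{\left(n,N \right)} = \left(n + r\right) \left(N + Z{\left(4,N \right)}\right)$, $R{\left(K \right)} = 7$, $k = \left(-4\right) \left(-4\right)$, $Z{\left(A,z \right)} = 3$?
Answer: $-2394$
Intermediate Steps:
$k = 16$
$s{\left(n,N \right)} = \left(-2 + n\right) \left(3 + N\right)$ ($s{\left(n,N \right)} = \left(n - 2\right) \left(N + 3\right) = \left(-2 + n\right) \left(3 + N\right)$)
$\left(R{\left(-1 \right)} + \left(-15 + 22\right)\right) s{\left(-7,k \right)} = \left(7 + \left(-15 + 22\right)\right) \left(-6 - 32 + 3 \left(-7\right) + 16 \left(-7\right)\right) = \left(7 + 7\right) \left(-6 - 32 - 21 - 112\right) = 14 \left(-171\right) = -2394$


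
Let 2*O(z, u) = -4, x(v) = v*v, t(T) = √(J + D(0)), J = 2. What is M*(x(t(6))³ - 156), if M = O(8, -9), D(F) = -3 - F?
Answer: 314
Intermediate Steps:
t(T) = I (t(T) = √(2 + (-3 - 1*0)) = √(2 + (-3 + 0)) = √(2 - 3) = √(-1) = I)
x(v) = v²
O(z, u) = -2 (O(z, u) = (½)*(-4) = -2)
M = -2
M*(x(t(6))³ - 156) = -2*((I²)³ - 156) = -2*((-1)³ - 156) = -2*(-1 - 156) = -2*(-157) = 314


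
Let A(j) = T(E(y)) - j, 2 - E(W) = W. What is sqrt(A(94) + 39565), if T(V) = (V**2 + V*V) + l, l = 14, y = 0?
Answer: sqrt(39493) ≈ 198.73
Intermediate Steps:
E(W) = 2 - W
T(V) = 14 + 2*V**2 (T(V) = (V**2 + V*V) + 14 = (V**2 + V**2) + 14 = 2*V**2 + 14 = 14 + 2*V**2)
A(j) = 22 - j (A(j) = (14 + 2*(2 - 1*0)**2) - j = (14 + 2*(2 + 0)**2) - j = (14 + 2*2**2) - j = (14 + 2*4) - j = (14 + 8) - j = 22 - j)
sqrt(A(94) + 39565) = sqrt((22 - 1*94) + 39565) = sqrt((22 - 94) + 39565) = sqrt(-72 + 39565) = sqrt(39493)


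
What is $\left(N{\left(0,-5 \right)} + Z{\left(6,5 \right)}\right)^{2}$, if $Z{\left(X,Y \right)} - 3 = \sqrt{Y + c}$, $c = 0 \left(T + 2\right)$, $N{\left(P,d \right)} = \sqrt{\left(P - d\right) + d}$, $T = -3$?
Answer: $\left(3 + \sqrt{5}\right)^{2} \approx 27.416$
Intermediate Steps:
$N{\left(P,d \right)} = \sqrt{P}$
$c = 0$ ($c = 0 \left(-3 + 2\right) = 0 \left(-1\right) = 0$)
$Z{\left(X,Y \right)} = 3 + \sqrt{Y}$ ($Z{\left(X,Y \right)} = 3 + \sqrt{Y + 0} = 3 + \sqrt{Y}$)
$\left(N{\left(0,-5 \right)} + Z{\left(6,5 \right)}\right)^{2} = \left(\sqrt{0} + \left(3 + \sqrt{5}\right)\right)^{2} = \left(0 + \left(3 + \sqrt{5}\right)\right)^{2} = \left(3 + \sqrt{5}\right)^{2}$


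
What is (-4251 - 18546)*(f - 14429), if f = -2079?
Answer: 376332876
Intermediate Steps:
(-4251 - 18546)*(f - 14429) = (-4251 - 18546)*(-2079 - 14429) = -22797*(-16508) = 376332876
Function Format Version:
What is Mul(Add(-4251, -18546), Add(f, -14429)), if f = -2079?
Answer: 376332876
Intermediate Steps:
Mul(Add(-4251, -18546), Add(f, -14429)) = Mul(Add(-4251, -18546), Add(-2079, -14429)) = Mul(-22797, -16508) = 376332876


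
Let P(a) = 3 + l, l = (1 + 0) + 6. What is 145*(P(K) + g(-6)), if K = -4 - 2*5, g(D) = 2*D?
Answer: -290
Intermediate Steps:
K = -14 (K = -4 - 10 = -14)
l = 7 (l = 1 + 6 = 7)
P(a) = 10 (P(a) = 3 + 7 = 10)
145*(P(K) + g(-6)) = 145*(10 + 2*(-6)) = 145*(10 - 12) = 145*(-2) = -290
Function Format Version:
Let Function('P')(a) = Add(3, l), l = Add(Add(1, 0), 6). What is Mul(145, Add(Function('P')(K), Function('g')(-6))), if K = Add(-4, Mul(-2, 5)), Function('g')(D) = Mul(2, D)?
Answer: -290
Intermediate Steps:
K = -14 (K = Add(-4, -10) = -14)
l = 7 (l = Add(1, 6) = 7)
Function('P')(a) = 10 (Function('P')(a) = Add(3, 7) = 10)
Mul(145, Add(Function('P')(K), Function('g')(-6))) = Mul(145, Add(10, Mul(2, -6))) = Mul(145, Add(10, -12)) = Mul(145, -2) = -290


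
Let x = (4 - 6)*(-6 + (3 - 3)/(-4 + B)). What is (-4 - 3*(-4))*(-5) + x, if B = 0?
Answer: -28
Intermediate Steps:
x = 12 (x = (4 - 6)*(-6 + (3 - 3)/(-4 + 0)) = -2*(-6 + 0/(-4)) = -2*(-6 + 0*(-1/4)) = -2*(-6 + 0) = -2*(-6) = 12)
(-4 - 3*(-4))*(-5) + x = (-4 - 3*(-4))*(-5) + 12 = (-4 + 12)*(-5) + 12 = 8*(-5) + 12 = -40 + 12 = -28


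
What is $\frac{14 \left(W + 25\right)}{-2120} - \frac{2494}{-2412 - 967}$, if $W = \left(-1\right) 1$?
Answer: $\frac{518992}{895435} \approx 0.5796$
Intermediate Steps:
$W = -1$
$\frac{14 \left(W + 25\right)}{-2120} - \frac{2494}{-2412 - 967} = \frac{14 \left(-1 + 25\right)}{-2120} - \frac{2494}{-2412 - 967} = 14 \cdot 24 \left(- \frac{1}{2120}\right) - \frac{2494}{-2412 - 967} = 336 \left(- \frac{1}{2120}\right) - \frac{2494}{-3379} = - \frac{42}{265} - - \frac{2494}{3379} = - \frac{42}{265} + \frac{2494}{3379} = \frac{518992}{895435}$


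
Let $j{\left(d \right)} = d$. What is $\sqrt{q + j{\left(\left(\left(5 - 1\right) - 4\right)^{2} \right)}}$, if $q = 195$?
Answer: $\sqrt{195} \approx 13.964$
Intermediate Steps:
$\sqrt{q + j{\left(\left(\left(5 - 1\right) - 4\right)^{2} \right)}} = \sqrt{195 + \left(\left(5 - 1\right) - 4\right)^{2}} = \sqrt{195 + \left(4 - 4\right)^{2}} = \sqrt{195 + 0^{2}} = \sqrt{195 + 0} = \sqrt{195}$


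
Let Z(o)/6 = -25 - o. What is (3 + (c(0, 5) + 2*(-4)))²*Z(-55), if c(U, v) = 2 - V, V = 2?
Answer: 4500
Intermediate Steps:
c(U, v) = 0 (c(U, v) = 2 - 1*2 = 2 - 2 = 0)
Z(o) = -150 - 6*o (Z(o) = 6*(-25 - o) = -150 - 6*o)
(3 + (c(0, 5) + 2*(-4)))²*Z(-55) = (3 + (0 + 2*(-4)))²*(-150 - 6*(-55)) = (3 + (0 - 8))²*(-150 + 330) = (3 - 8)²*180 = (-5)²*180 = 25*180 = 4500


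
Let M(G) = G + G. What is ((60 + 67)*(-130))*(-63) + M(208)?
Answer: 1040546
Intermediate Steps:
M(G) = 2*G
((60 + 67)*(-130))*(-63) + M(208) = ((60 + 67)*(-130))*(-63) + 2*208 = (127*(-130))*(-63) + 416 = -16510*(-63) + 416 = 1040130 + 416 = 1040546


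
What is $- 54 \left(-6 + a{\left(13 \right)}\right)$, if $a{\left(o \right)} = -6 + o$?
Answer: $-54$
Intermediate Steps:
$- 54 \left(-6 + a{\left(13 \right)}\right) = - 54 \left(-6 + \left(-6 + 13\right)\right) = - 54 \left(-6 + 7\right) = \left(-54\right) 1 = -54$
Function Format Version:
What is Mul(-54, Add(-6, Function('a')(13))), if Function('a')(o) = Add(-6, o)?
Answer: -54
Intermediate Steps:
Mul(-54, Add(-6, Function('a')(13))) = Mul(-54, Add(-6, Add(-6, 13))) = Mul(-54, Add(-6, 7)) = Mul(-54, 1) = -54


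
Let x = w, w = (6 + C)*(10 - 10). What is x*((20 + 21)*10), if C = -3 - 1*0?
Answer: 0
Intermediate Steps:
C = -3 (C = -3 + 0 = -3)
w = 0 (w = (6 - 3)*(10 - 10) = 3*0 = 0)
x = 0
x*((20 + 21)*10) = 0*((20 + 21)*10) = 0*(41*10) = 0*410 = 0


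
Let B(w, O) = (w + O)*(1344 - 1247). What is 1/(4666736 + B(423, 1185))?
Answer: 1/4822712 ≈ 2.0735e-7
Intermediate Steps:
B(w, O) = 97*O + 97*w (B(w, O) = (O + w)*97 = 97*O + 97*w)
1/(4666736 + B(423, 1185)) = 1/(4666736 + (97*1185 + 97*423)) = 1/(4666736 + (114945 + 41031)) = 1/(4666736 + 155976) = 1/4822712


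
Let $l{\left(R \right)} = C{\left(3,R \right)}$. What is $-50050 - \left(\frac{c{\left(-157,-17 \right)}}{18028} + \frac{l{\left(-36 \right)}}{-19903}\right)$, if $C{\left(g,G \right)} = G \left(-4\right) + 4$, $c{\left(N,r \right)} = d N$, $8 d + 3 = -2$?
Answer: $- \frac{143668032392303}{2870490272} \approx -50050.0$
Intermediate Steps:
$d = - \frac{5}{8}$ ($d = - \frac{3}{8} + \frac{1}{8} \left(-2\right) = - \frac{3}{8} - \frac{1}{4} = - \frac{5}{8} \approx -0.625$)
$c{\left(N,r \right)} = - \frac{5 N}{8}$
$C{\left(g,G \right)} = 4 - 4 G$ ($C{\left(g,G \right)} = - 4 G + 4 = 4 - 4 G$)
$l{\left(R \right)} = 4 - 4 R$
$-50050 - \left(\frac{c{\left(-157,-17 \right)}}{18028} + \frac{l{\left(-36 \right)}}{-19903}\right) = -50050 - \left(\frac{\left(- \frac{5}{8}\right) \left(-157\right)}{18028} + \frac{4 - -144}{-19903}\right) = -50050 - \left(\frac{785}{8} \cdot \frac{1}{18028} + \left(4 + 144\right) \left(- \frac{1}{19903}\right)\right) = -50050 - \left(\frac{785}{144224} + 148 \left(- \frac{1}{19903}\right)\right) = -50050 - \left(\frac{785}{144224} - \frac{148}{19903}\right) = -50050 - - \frac{5721297}{2870490272} = -50050 + \frac{5721297}{2870490272} = - \frac{143668032392303}{2870490272}$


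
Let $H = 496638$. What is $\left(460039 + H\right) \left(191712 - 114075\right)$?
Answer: $74273532249$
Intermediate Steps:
$\left(460039 + H\right) \left(191712 - 114075\right) = \left(460039 + 496638\right) \left(191712 - 114075\right) = 956677 \cdot 77637 = 74273532249$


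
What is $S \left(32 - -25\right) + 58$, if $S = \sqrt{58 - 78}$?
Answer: $58 + 114 i \sqrt{5} \approx 58.0 + 254.91 i$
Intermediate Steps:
$S = 2 i \sqrt{5}$ ($S = \sqrt{-20} = 2 i \sqrt{5} \approx 4.4721 i$)
$S \left(32 - -25\right) + 58 = 2 i \sqrt{5} \left(32 - -25\right) + 58 = 2 i \sqrt{5} \left(32 + 25\right) + 58 = 2 i \sqrt{5} \cdot 57 + 58 = 114 i \sqrt{5} + 58 = 58 + 114 i \sqrt{5}$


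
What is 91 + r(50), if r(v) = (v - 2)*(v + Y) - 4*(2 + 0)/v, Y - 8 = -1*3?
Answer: 68271/25 ≈ 2730.8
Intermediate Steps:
Y = 5 (Y = 8 - 1*3 = 8 - 3 = 5)
r(v) = -8/v + (-2 + v)*(5 + v) (r(v) = (v - 2)*(v + 5) - 4*(2 + 0)/v = (-2 + v)*(5 + v) - 8/v = -8/v + (-2 + v)*(5 + v))
91 + r(50) = 91 + (-10 + 50**2 - 8/50 + 3*50) = 91 + (-10 + 2500 - 8*1/50 + 150) = 91 + (-10 + 2500 - 4/25 + 150) = 91 + 65996/25 = 68271/25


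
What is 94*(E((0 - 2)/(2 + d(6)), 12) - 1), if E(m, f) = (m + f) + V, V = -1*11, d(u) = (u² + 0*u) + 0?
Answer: -94/19 ≈ -4.9474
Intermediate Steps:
d(u) = u² (d(u) = (u² + 0) + 0 = u² + 0 = u²)
V = -11
E(m, f) = -11 + f + m (E(m, f) = (m + f) - 11 = (f + m) - 11 = -11 + f + m)
94*(E((0 - 2)/(2 + d(6)), 12) - 1) = 94*((-11 + 12 + (0 - 2)/(2 + 6²)) - 1) = 94*((-11 + 12 - 2/(2 + 36)) - 1) = 94*((-11 + 12 - 2/38) - 1) = 94*((-11 + 12 - 2*1/38) - 1) = 94*((-11 + 12 - 1/19) - 1) = 94*(18/19 - 1) = 94*(-1/19) = -94/19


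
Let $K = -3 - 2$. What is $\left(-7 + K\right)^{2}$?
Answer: $144$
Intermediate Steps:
$K = -5$
$\left(-7 + K\right)^{2} = \left(-7 - 5\right)^{2} = \left(-12\right)^{2} = 144$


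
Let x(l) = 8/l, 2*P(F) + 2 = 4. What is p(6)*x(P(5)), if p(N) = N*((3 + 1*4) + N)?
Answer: 624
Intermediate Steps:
P(F) = 1 (P(F) = -1 + (½)*4 = -1 + 2 = 1)
p(N) = N*(7 + N) (p(N) = N*((3 + 4) + N) = N*(7 + N))
p(6)*x(P(5)) = (6*(7 + 6))*(8/1) = (6*13)*(8*1) = 78*8 = 624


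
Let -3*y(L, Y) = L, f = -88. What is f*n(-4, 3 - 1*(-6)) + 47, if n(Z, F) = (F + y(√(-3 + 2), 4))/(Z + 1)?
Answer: 311 - 88*I/9 ≈ 311.0 - 9.7778*I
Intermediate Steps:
y(L, Y) = -L/3
n(Z, F) = (F - I/3)/(1 + Z) (n(Z, F) = (F - √(-3 + 2)/3)/(Z + 1) = (F - I/3)/(1 + Z))
f*n(-4, 3 - 1*(-6)) + 47 = -88*((3 - 1*(-6)) - I/3)/(1 - 4) + 47 = -88*((3 + 6) - I/3)/(-3) + 47 = -(-88)*(9 - I/3)/3 + 47 = -88*(-3 + I/9) + 47 = (264 - 88*I/9) + 47 = 311 - 88*I/9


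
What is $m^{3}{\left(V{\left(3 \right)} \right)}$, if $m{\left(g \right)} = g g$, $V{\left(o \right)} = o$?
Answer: $729$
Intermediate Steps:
$m{\left(g \right)} = g^{2}$
$m^{3}{\left(V{\left(3 \right)} \right)} = \left(3^{2}\right)^{3} = 9^{3} = 729$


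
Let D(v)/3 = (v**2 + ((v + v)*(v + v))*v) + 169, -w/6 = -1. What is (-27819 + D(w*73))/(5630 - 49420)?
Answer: -504440142/21895 ≈ -23039.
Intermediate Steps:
w = 6 (w = -6*(-1) = 6)
D(v) = 507 + 3*v**2 + 12*v**3 (D(v) = 3*((v**2 + ((v + v)*(v + v))*v) + 169) = 3*((v**2 + ((2*v)*(2*v))*v) + 169) = 3*((v**2 + (4*v**2)*v) + 169) = 3*((v**2 + 4*v**3) + 169) = 3*(169 + v**2 + 4*v**3) = 507 + 3*v**2 + 12*v**3)
(-27819 + D(w*73))/(5630 - 49420) = (-27819 + (507 + 3*(6*73)**2 + 12*(6*73)**3))/(5630 - 49420) = (-27819 + (507 + 3*438**2 + 12*438**3))/(-43790) = (-27819 + (507 + 3*191844 + 12*84027672))*(-1/43790) = (-27819 + (507 + 575532 + 1008332064))*(-1/43790) = (-27819 + 1008908103)*(-1/43790) = 1008880284*(-1/43790) = -504440142/21895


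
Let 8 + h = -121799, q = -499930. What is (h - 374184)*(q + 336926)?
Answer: 80848516964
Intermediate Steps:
h = -121807 (h = -8 - 121799 = -121807)
(h - 374184)*(q + 336926) = (-121807 - 374184)*(-499930 + 336926) = -495991*(-163004) = 80848516964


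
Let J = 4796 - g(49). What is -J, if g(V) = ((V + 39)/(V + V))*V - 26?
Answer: -4778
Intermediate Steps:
g(V) = -13/2 + V/2 (g(V) = ((39 + V)/((2*V)))*V - 26 = ((39 + V)*(1/(2*V)))*V - 26 = ((39 + V)/(2*V))*V - 26 = (39/2 + V/2) - 26 = -13/2 + V/2)
J = 4778 (J = 4796 - (-13/2 + (1/2)*49) = 4796 - (-13/2 + 49/2) = 4796 - 1*18 = 4796 - 18 = 4778)
-J = -1*4778 = -4778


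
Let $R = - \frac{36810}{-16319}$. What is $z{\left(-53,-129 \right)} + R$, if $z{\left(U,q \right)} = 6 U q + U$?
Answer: $\frac{668609921}{16319} \approx 40971.0$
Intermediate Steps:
$R = \frac{36810}{16319}$ ($R = \left(-36810\right) \left(- \frac{1}{16319}\right) = \frac{36810}{16319} \approx 2.2557$)
$z{\left(U,q \right)} = U + 6 U q$ ($z{\left(U,q \right)} = 6 U q + U = U + 6 U q$)
$z{\left(-53,-129 \right)} + R = - 53 \left(1 + 6 \left(-129\right)\right) + \frac{36810}{16319} = - 53 \left(1 - 774\right) + \frac{36810}{16319} = \left(-53\right) \left(-773\right) + \frac{36810}{16319} = 40969 + \frac{36810}{16319} = \frac{668609921}{16319}$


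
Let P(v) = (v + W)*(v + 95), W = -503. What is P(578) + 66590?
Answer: 117065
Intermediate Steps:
P(v) = (-503 + v)*(95 + v) (P(v) = (v - 503)*(v + 95) = (-503 + v)*(95 + v))
P(578) + 66590 = (-47785 + 578**2 - 408*578) + 66590 = (-47785 + 334084 - 235824) + 66590 = 50475 + 66590 = 117065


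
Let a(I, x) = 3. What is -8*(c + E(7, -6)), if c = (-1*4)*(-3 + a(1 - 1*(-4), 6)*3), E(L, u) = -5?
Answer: 232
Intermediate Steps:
c = -24 (c = (-1*4)*(-3 + 3*3) = -4*(-3 + 9) = -4*6 = -24)
-8*(c + E(7, -6)) = -8*(-24 - 5) = -8*(-29) = 232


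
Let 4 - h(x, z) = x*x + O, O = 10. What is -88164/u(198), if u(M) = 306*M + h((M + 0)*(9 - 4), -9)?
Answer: 14694/153253 ≈ 0.095881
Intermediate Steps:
h(x, z) = -6 - x**2 (h(x, z) = 4 - (x*x + 10) = 4 - (x**2 + 10) = 4 - (10 + x**2) = 4 + (-10 - x**2) = -6 - x**2)
u(M) = -6 - 25*M**2 + 306*M (u(M) = 306*M + (-6 - ((M + 0)*(9 - 4))**2) = 306*M + (-6 - (M*5)**2) = 306*M + (-6 - (5*M)**2) = 306*M + (-6 - 25*M**2) = -6 - 25*M**2 + 306*M)
-88164/u(198) = -88164/(-6 - 25*198**2 + 306*198) = -88164/(-6 - 25*39204 + 60588) = -88164/(-6 - 980100 + 60588) = -88164/(-919518) = -88164*(-1/919518) = 14694/153253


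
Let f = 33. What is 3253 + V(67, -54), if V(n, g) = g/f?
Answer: 35765/11 ≈ 3251.4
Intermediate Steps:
V(n, g) = g/33
3253 + V(67, -54) = 3253 + (1/33)*(-54) = 3253 - 18/11 = 35765/11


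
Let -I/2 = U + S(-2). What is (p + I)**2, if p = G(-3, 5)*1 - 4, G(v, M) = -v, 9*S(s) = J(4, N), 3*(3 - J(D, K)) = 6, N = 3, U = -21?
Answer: 134689/81 ≈ 1662.8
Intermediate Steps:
J(D, K) = 1 (J(D, K) = 3 - 1/3*6 = 3 - 2 = 1)
S(s) = 1/9 (S(s) = (1/9)*1 = 1/9)
p = -1 (p = -1*(-3)*1 - 4 = 3*1 - 4 = 3 - 4 = -1)
I = 376/9 (I = -2*(-21 + 1/9) = -2*(-188/9) = 376/9 ≈ 41.778)
(p + I)**2 = (-1 + 376/9)**2 = (367/9)**2 = 134689/81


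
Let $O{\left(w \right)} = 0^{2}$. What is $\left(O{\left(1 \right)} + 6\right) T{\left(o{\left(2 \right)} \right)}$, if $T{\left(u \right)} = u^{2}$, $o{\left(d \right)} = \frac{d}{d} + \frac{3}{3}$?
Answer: $24$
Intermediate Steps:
$O{\left(w \right)} = 0$
$o{\left(d \right)} = 2$ ($o{\left(d \right)} = 1 + 3 \cdot \frac{1}{3} = 1 + 1 = 2$)
$\left(O{\left(1 \right)} + 6\right) T{\left(o{\left(2 \right)} \right)} = \left(0 + 6\right) 2^{2} = 6 \cdot 4 = 24$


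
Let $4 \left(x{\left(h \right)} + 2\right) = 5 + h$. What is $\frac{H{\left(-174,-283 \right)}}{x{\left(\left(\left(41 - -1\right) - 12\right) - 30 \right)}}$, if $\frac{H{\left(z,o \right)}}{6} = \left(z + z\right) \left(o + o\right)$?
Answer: $-1575744$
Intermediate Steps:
$x{\left(h \right)} = - \frac{3}{4} + \frac{h}{4}$ ($x{\left(h \right)} = -2 + \frac{5 + h}{4} = -2 + \left(\frac{5}{4} + \frac{h}{4}\right) = - \frac{3}{4} + \frac{h}{4}$)
$H{\left(z,o \right)} = 24 o z$ ($H{\left(z,o \right)} = 6 \left(z + z\right) \left(o + o\right) = 6 \cdot 2 z 2 o = 6 \cdot 4 o z = 24 o z$)
$\frac{H{\left(-174,-283 \right)}}{x{\left(\left(\left(41 - -1\right) - 12\right) - 30 \right)}} = \frac{24 \left(-283\right) \left(-174\right)}{- \frac{3}{4} + \frac{\left(\left(41 - -1\right) - 12\right) - 30}{4}} = \frac{1181808}{- \frac{3}{4} + \frac{\left(\left(41 + 1\right) - 12\right) - 30}{4}} = \frac{1181808}{- \frac{3}{4} + \frac{\left(42 - 12\right) - 30}{4}} = \frac{1181808}{- \frac{3}{4} + \frac{30 - 30}{4}} = \frac{1181808}{- \frac{3}{4} + \frac{1}{4} \cdot 0} = \frac{1181808}{- \frac{3}{4} + 0} = \frac{1181808}{- \frac{3}{4}} = 1181808 \left(- \frac{4}{3}\right) = -1575744$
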